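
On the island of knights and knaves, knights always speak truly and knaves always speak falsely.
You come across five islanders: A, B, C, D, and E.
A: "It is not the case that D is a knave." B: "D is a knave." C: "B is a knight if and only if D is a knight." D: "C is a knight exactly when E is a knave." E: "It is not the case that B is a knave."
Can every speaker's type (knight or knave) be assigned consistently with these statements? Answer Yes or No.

No

Checking all 32 assignments, each has at least one speaker whose statement's truth value contradicts their type.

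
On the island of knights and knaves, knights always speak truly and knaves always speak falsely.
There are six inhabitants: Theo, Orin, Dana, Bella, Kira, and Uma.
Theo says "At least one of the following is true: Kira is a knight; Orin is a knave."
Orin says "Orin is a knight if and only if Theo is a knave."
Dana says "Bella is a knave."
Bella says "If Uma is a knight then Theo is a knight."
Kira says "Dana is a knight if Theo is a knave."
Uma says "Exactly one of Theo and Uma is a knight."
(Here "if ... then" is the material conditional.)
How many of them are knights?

The unique consistent assignment is Theo=knave, Orin=knight, Dana=knave, Bella=knight, Kira=knave, Uma=knave.
That has 2 knights.

2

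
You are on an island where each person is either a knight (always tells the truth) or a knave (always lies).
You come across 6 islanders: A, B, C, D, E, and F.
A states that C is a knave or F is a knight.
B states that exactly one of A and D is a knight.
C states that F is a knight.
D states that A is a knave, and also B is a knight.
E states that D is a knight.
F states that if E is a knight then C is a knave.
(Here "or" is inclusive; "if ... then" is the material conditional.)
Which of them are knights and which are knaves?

A (knight): "C is a knave or F is a knight" — true. ✓
B is a knight, and the claim "exactly one of A and D is a knight" is indeed true.
C is a knight, and the claim "F is a knight" is indeed true.
D (knave): "A is a knave, and also B is a knight" — false. ✓
E is a knave, so "D is a knight" must be false — and it is.
F is a knight, and the claim "if E is a knight then C is a knave" is indeed true.

A is a knight, B is a knight, C is a knight, D is a knave, E is a knave, and F is a knight.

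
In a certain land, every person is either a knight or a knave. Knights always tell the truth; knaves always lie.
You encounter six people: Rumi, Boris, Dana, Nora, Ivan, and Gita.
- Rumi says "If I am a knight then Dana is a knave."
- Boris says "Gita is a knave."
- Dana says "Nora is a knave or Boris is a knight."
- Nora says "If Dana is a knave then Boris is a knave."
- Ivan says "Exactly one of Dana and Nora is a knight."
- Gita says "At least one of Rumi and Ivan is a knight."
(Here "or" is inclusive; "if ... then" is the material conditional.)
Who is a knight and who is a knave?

Since Rumi is a knight, "if I am a knight then Dana is a knave" needs to be True, which holds.
Boris (knave): "Gita is a knave" — False. ✓
Dana (knave): "Nora is a knave or Boris is a knight" — False. ✓
As a knight, Nora's statement "if Dana is a knave then Boris is a knave" should be True; it is.
Ivan is a knight, so "exactly one of Dana and Nora is a knight" must be True — and it is.
Gita is a knight, and the claim "at least one of Rumi and Ivan is a knight" is indeed True.

Rumi is a knight, Boris is a knave, Dana is a knave, Nora is a knight, Ivan is a knight, and Gita is a knight.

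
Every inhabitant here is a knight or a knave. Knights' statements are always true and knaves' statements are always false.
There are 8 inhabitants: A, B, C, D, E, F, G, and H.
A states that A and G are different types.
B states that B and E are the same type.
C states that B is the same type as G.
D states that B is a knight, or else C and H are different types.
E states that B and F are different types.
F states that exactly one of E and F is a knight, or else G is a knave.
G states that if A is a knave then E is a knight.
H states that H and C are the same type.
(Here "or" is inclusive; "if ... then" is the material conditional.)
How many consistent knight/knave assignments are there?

0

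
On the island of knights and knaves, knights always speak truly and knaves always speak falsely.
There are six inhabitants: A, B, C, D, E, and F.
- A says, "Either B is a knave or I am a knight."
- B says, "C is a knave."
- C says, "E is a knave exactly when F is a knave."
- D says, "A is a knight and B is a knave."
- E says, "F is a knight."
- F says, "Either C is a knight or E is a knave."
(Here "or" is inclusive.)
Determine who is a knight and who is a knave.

A (knight): "either B is a knave or I am a knight" — True. ✓
B is a knave, and the claim "C is a knave" is indeed False.
As a knight, C's statement "E is a knave exactly when F is a knave" should be True; it is.
D is a knight, so "A is a knight and B is a knave" must be True — and it is.
Since E is a knight, "F is a knight" needs to be True, which holds.
As a knight, F's statement "either C is a knight or E is a knave" should be True; it is.

Knights: A, C, D, E, and F. Knaves: B.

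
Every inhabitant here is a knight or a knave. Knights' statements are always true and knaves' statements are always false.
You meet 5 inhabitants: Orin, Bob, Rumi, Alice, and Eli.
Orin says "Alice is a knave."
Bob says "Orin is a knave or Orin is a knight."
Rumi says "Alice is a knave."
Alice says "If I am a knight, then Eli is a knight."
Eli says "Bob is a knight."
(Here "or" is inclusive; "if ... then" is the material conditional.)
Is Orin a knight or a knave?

Orin is a knave.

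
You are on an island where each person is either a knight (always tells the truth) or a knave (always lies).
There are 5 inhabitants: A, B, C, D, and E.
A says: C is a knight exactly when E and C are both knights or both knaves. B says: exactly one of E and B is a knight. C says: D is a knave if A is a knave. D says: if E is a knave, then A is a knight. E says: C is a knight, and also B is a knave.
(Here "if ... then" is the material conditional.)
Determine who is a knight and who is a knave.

Suppose A is a knight. Then A's statement "C is a knight exactly when E and C are both knights or both knaves" would have to be true. Checking the 16 ways to assign the others, none is consistent with every speaker.
(For instance, with B=knight, C=knight, D=knave, E=knave, A's claim "C is a knight exactly when E and C are both knights or both knaves" comes out false where it would need to be true.)
So A must be a knave, making "C is a knight exactly when E and C are both knights or both knaves" false. Taking A=knave, B=knight, C=knight, D=knave, E=knave, each remaining statement checks out:
  B (knight): "exactly one of E and B is a knight" — true. ✓
  C (knight): "D is a knave if A is a knave" — true. ✓
  D (knave): "if E is a knave, then A is a knight" — false. ✓
  E (knave): "C is a knight, and also B is a knave" — false. ✓
This is the unique consistent assignment.

Knights: B and C. Knaves: A, D, and E.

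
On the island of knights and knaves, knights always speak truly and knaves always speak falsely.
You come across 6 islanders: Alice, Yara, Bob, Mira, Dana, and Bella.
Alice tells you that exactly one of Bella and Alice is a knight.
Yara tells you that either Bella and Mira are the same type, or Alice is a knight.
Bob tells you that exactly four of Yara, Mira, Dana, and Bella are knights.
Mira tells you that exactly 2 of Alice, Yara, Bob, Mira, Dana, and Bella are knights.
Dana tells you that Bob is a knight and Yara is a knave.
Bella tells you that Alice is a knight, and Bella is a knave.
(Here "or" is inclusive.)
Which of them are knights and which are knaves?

Knights: Yara. Knaves: Alice, Bob, Mira, Dana, and Bella.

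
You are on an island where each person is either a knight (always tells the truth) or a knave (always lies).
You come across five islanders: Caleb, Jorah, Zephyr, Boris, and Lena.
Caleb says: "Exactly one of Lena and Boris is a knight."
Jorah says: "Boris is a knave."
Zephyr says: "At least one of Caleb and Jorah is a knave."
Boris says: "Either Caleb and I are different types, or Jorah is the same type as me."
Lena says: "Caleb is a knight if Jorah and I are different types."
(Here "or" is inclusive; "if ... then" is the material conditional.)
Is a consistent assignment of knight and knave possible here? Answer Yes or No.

Yes

One consistent assignment: Caleb=knave, Jorah=knight, Zephyr=knight, Boris=knave, Lena=knave.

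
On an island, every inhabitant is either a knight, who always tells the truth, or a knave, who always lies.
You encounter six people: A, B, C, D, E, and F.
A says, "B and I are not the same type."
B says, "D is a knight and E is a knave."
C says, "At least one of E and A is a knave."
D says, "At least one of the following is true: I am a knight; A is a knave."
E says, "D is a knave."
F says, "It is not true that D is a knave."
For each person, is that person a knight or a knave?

A is a knight, B is a knave, C is a knave, D is a knave, E is a knight, and F is a knave.

A is a knight, and the claim "B and I are not the same type" is indeed True.
B is a knave, and the claim "D is a knight and E is a knave" is indeed false.
As a knave, C's statement "at least one of E and A is a knave" should be false; it is.
D is a knave, so "at least one of the following is true: I am a knight; A is a knave" must be false — and it is.
E is a knight, and the claim "D is a knave" is indeed True.
F (knave): "it is not true that D is a knave" — false. ✓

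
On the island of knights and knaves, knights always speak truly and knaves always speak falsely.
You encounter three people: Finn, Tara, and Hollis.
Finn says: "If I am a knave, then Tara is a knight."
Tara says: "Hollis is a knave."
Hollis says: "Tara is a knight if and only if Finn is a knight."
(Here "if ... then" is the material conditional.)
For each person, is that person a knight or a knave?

Suppose Finn is a knight. Then Finn's statement "if I am a knave, then Tara is a knight" would have to be true. Checking the 4 ways to assign the others, none is consistent with every speaker.
(For instance, with Tara=knave, Hollis=knight, Hollis's claim "Tara is a knight if and only if Finn is a knight" comes out false where it would need to be true.)
So Finn must be a knave, making "if I am a knave, then Tara is a knight" false. Taking Finn=knave, Tara=knave, Hollis=knight, each remaining statement checks out:
  Tara (knave): "Hollis is a knave" — false. ✓
  Hollis (knight): "Tara is a knight if and only if Finn is a knight" — true. ✓
This is the unique consistent assignment.

Finn is a knave, Tara is a knave, and Hollis is a knight.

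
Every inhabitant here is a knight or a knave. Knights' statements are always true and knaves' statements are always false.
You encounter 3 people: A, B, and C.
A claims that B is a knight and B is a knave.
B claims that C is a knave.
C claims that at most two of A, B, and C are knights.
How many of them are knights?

1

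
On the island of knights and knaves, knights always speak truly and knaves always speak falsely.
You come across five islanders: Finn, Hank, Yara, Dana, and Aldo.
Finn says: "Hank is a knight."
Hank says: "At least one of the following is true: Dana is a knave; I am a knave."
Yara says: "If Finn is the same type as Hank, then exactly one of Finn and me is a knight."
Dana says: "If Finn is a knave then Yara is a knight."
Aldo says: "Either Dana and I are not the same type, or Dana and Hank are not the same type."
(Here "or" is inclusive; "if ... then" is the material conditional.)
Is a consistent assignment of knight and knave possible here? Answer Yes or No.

No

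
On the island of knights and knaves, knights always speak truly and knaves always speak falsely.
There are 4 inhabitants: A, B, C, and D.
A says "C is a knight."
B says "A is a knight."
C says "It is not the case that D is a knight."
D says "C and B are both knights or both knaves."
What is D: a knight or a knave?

D is a knight.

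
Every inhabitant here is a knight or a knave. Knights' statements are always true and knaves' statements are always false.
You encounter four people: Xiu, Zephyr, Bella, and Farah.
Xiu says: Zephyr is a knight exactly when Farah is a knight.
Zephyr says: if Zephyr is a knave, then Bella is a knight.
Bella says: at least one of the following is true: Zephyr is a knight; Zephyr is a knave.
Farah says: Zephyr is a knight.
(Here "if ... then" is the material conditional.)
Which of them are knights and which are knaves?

Xiu is a knight, Zephyr is a knight, Bella is a knight, and Farah is a knight.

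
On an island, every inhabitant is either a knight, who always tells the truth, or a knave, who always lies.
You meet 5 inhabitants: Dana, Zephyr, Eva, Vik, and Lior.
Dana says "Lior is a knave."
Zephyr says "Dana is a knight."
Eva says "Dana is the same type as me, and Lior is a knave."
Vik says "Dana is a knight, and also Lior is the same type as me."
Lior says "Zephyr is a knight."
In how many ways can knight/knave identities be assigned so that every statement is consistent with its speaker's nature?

0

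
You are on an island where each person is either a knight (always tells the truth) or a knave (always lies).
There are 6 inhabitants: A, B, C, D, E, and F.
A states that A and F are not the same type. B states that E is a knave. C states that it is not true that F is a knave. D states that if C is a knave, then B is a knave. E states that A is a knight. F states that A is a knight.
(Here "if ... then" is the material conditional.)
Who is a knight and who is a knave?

A is a knave, B is a knight, C is a knave, D is a knave, E is a knave, and F is a knave.

Since A is a knave, "A and F are not the same type" needs to be false, which holds.
As a knight, B's statement "E is a knave" should be True; it is.
C is a knave, so "it is not true that F is a knave" must be false — and it is.
D is a knave; "if C is a knave, then B is a knave" is false, as required.
As a knave, E's statement "A is a knight" should be false; it is.
Since F is a knave, "A is a knight" needs to be false, which holds.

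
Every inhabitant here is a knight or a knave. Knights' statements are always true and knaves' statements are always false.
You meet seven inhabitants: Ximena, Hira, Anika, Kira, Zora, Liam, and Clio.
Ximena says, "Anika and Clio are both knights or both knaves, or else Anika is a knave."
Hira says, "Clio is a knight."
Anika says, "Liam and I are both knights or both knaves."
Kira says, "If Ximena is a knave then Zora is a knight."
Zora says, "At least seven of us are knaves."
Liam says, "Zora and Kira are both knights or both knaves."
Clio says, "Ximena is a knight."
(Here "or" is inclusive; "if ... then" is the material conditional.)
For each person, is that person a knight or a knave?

Ximena is a knave, Hira is a knave, Anika is a knight, Kira is a knave, Zora is a knave, Liam is a knight, and Clio is a knave.

Ximena (knave): "Anika and Clio are both knights or both knaves, or else Anika is a knave" — false. ✓
Since Hira is a knave, "Clio is a knight" needs to be false, which holds.
Anika is a knight; "Liam and I are both knights or both knaves" is True, as required.
Since Kira is a knave, "if Ximena is a knave then Zora is a knight" needs to be false, which holds.
Zora is a knave, and the claim "at least seven of us are knaves" is indeed false.
Liam (knight): "Zora and Kira are both knights or both knaves" — True. ✓
Clio is a knave, so "Ximena is a knight" must be false — and it is.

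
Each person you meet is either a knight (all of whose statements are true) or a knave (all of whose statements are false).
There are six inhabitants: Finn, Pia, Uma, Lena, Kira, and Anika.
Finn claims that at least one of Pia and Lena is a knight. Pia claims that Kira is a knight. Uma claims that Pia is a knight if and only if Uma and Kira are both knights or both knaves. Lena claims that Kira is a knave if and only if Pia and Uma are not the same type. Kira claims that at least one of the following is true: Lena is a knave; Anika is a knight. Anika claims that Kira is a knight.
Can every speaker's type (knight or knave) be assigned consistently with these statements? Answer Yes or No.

Yes

One consistent assignment: Finn=knight, Pia=knight, Uma=knight, Lena=knight, Kira=knight, Anika=knight.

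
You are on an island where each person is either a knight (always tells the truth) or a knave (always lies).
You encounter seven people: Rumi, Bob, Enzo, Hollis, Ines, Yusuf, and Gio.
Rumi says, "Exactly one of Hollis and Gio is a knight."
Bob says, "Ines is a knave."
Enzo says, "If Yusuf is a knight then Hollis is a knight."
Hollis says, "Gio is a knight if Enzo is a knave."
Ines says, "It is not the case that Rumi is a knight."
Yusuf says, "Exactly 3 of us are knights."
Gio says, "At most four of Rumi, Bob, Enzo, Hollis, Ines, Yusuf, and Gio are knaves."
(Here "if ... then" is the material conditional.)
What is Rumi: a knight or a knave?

Rumi is a knave.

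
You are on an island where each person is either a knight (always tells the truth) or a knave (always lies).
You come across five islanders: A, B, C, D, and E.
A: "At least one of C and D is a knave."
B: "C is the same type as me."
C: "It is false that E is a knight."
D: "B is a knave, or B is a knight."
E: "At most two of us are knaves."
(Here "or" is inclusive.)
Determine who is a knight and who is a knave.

A is a knave, B is a knave, C is a knight, D is a knight, and E is a knave.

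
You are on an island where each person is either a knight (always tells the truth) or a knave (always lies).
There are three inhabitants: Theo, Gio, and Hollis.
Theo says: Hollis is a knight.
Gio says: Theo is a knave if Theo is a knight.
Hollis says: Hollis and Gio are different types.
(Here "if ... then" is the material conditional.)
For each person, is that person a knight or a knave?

Suppose Theo is a knave. Then Theo's statement "Hollis is a knight" would have to be false. Checking the 4 ways to assign the others, none is consistent with every speaker.
(For instance, with Gio=knave, Hollis=knight, Theo's claim "Hollis is a knight" comes out true where it would need to be false.)
So Theo must be a knight, making "Hollis is a knight" true. Taking Theo=knight, Gio=knave, Hollis=knight, each remaining statement checks out:
  Gio (knave): "Theo is a knave if Theo is a knight" — false. ✓
  Hollis (knight): "Hollis and Gio are different types" — true. ✓
This is the unique consistent assignment.

Theo is a knight, Gio is a knave, and Hollis is a knight.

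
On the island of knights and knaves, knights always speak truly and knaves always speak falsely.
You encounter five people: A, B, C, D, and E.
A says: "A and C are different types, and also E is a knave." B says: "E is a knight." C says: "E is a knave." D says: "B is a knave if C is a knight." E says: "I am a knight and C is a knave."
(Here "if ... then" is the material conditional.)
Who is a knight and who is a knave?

Knights: B, D, and E. Knaves: A and C.

A is a knave; "A and C are different types, and also E is a knave" is false, as required.
B is a knight, so "E is a knight" must be true — and it is.
As a knave, C's statement "E is a knave" should be false; it is.
As a knight, D's statement "B is a knave if C is a knight" should be true; it is.
As a knight, E's statement "I am a knight and C is a knave" should be true; it is.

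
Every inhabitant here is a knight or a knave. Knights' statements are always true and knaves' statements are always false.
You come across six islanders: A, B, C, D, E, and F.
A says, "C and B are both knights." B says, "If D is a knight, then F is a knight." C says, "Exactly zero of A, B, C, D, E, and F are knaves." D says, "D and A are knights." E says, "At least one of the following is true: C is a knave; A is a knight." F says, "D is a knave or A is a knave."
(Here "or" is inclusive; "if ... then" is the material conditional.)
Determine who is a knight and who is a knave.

A is a knave, B is a knight, C is a knave, D is a knave, E is a knight, and F is a knight.

As a knave, A's statement "C and B are both knights" should be false; it is.
As a knight, B's statement "if D is a knight, then F is a knight" should be True; it is.
C (knave): "exactly zero of A, B, C, D, E, and F are knaves" — false. ✓
As a knave, D's statement "D and A are knights" should be false; it is.
E (knight): "at least one of the following is true: C is a knave; A is a knight" — True. ✓
F (knight): "D is a knave or A is a knave" — True. ✓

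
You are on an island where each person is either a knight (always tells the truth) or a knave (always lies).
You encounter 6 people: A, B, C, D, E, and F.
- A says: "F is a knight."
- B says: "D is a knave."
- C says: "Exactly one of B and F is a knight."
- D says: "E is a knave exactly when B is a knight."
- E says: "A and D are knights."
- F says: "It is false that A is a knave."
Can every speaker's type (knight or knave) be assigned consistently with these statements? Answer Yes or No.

Yes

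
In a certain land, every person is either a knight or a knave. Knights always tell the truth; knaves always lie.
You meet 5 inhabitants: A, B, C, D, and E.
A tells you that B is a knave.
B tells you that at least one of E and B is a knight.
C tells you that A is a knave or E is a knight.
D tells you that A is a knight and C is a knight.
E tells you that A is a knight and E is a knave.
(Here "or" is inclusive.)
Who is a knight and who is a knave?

A is a knave, B is a knight, C is a knight, D is a knave, and E is a knave.

Suppose A is a knight. Then A's statement "B is a knave" would have to be true. Checking the 16 ways to assign the others, none is consistent with every speaker.
(For instance, with B=knight, C=knight, D=knave, E=knave, A's claim "B is a knave" comes out false where it would need to be true.)
So A must be a knave, making "B is a knave" false. Taking A=knave, B=knight, C=knight, D=knave, E=knave, each remaining statement checks out:
  B (knight): "at least one of E and B is a knight" — true. ✓
  C (knight): "A is a knave or E is a knight" — true. ✓
  D (knave): "A is a knight and C is a knight" — false. ✓
  E (knave): "A is a knight and E is a knave" — false. ✓
This is the unique consistent assignment.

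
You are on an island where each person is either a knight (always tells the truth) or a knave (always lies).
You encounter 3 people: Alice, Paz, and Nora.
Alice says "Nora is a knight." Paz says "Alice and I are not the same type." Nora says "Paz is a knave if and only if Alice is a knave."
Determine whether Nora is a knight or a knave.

Nora is a knave.

Consistent assignments: {Alice=knave, Paz=knight, Nora=knave}
In every consistent assignment, Nora is a knave.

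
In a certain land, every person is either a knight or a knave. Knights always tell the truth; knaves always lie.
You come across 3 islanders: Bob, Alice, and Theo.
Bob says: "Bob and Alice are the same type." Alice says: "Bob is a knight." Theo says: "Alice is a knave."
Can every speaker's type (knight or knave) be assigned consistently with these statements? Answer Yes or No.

Yes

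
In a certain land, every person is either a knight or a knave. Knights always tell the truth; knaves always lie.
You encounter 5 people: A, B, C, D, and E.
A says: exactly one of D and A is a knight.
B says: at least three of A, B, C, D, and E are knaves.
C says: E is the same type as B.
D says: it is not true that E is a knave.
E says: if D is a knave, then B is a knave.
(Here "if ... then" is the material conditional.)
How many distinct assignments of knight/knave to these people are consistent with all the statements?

Consistent assignments:
  A=knight, B=knight, C=knave, D=knave, E=knave
  A=knave, B=knight, C=knave, D=knave, E=knave

2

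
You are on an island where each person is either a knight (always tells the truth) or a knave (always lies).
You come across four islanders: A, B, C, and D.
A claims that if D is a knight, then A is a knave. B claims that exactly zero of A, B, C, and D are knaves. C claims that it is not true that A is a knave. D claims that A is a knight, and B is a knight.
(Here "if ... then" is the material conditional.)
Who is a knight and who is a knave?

A is a knight, B is a knave, C is a knight, and D is a knave.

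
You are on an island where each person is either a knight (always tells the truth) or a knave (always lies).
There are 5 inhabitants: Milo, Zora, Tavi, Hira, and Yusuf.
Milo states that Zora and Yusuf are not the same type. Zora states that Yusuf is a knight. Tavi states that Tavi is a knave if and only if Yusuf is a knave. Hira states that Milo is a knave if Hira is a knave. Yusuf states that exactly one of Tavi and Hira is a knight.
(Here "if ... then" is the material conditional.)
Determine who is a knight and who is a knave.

Milo is a knave; "Zora and Yusuf are not the same type" is false, as required.
Since Zora is a knight, "Yusuf is a knight" needs to be true, which holds.
Tavi is a knave, and the claim "Tavi is a knave if and only if Yusuf is a knave" is indeed false.
Hira is a knight, and the claim "Milo is a knave if Hira is a knave" is indeed true.
Yusuf is a knight, so "exactly one of Tavi and Hira is a knight" must be true — and it is.

Knights: Zora, Hira, and Yusuf. Knaves: Milo and Tavi.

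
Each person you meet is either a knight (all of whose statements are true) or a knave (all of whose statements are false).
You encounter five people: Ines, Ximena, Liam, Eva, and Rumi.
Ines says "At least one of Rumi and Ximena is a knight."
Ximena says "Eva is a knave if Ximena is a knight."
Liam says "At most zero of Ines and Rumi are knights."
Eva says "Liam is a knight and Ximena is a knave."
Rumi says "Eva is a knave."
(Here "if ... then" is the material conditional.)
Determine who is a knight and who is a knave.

Ines is a knight, so "at least one of Rumi and Ximena is a knight" must be true — and it is.
Ximena is a knight, so "Eva is a knave if Ximena is a knight" must be true — and it is.
Since Liam is a knave, "at most zero of Ines and Rumi are knights" needs to be False, which holds.
Eva is a knave, so "Liam is a knight and Ximena is a knave" must be False — and it is.
Rumi (knight): "Eva is a knave" — true. ✓

Ines is a knight, Ximena is a knight, Liam is a knave, Eva is a knave, and Rumi is a knight.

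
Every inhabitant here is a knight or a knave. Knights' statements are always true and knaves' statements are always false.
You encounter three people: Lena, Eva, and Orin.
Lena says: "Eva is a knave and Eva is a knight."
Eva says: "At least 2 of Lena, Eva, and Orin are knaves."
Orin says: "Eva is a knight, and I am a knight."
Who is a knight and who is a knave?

Suppose Lena is a knight. Then Lena's statement "Eva is a knave and Eva is a knight" would have to be true. Checking the 4 ways to assign the others, none is consistent with every speaker.
(For instance, with Eva=knight, Orin=knave, Lena's claim "Eva is a knave and Eva is a knight" comes out false where it would need to be true.)
So Lena must be a knave, making "Eva is a knave and Eva is a knight" false. Taking Lena=knave, Eva=knight, Orin=knave, each remaining statement checks out:
  Eva (knight): "at least 2 of Lena, Eva, and Orin are knaves" — true. ✓
  Orin (knave): "Eva is a knight, and I am a knight" — false. ✓
This is the unique consistent assignment.

Lena is a knave, Eva is a knight, and Orin is a knave.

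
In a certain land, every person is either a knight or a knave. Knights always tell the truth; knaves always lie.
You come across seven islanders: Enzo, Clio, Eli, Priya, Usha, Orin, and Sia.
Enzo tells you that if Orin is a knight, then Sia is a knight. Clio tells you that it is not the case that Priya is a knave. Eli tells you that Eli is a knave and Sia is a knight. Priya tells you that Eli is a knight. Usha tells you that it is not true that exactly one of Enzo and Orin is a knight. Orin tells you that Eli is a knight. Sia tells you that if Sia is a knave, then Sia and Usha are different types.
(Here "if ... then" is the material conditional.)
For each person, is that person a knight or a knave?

Enzo is a knight, and the claim "if Orin is a knight, then Sia is a knight" is indeed true.
Since Clio is a knave, "it is not the case that Priya is a knave" needs to be False, which holds.
As a knave, Eli's statement "Eli is a knave and Sia is a knight" should be False; it is.
Priya is a knave, so "Eli is a knight" must be False — and it is.
Usha is a knave, so "it is not true that exactly one of Enzo and Orin is a knight" must be False — and it is.
Orin is a knave; "Eli is a knight" is False, as required.
As a knave, Sia's statement "if Sia is a knave, then Sia and Usha are different types" should be False; it is.

Knights: Enzo. Knaves: Clio, Eli, Priya, Usha, Orin, and Sia.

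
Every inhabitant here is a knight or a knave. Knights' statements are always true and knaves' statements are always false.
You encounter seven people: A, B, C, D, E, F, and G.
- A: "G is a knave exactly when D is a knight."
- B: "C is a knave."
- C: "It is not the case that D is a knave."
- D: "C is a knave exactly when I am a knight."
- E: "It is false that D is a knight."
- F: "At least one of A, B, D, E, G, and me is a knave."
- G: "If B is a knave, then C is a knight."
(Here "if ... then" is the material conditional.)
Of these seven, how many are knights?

5

The unique consistent assignment is A=knight, B=knight, C=knave, D=knave, E=knight, F=knight, G=knight.
That has 5 knights.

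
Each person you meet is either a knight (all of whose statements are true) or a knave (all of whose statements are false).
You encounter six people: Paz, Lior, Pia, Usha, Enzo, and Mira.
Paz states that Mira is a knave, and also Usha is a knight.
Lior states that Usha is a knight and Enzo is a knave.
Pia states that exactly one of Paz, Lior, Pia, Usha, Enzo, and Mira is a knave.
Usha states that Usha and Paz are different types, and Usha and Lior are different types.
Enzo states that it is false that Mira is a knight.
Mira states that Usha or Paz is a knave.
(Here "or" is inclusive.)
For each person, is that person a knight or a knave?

Paz is a knave, Lior is a knave, Pia is a knave, Usha is a knave, Enzo is a knave, and Mira is a knight.

Paz is a knave, so "Mira is a knave, and also Usha is a knight" must be false — and it is.
Lior is a knave, and the claim "Usha is a knight and Enzo is a knave" is indeed false.
As a knave, Pia's statement "exactly one of Paz, Lior, Pia, Usha, Enzo, and Mira is a knave" should be false; it is.
Usha is a knave, and the claim "Usha and Paz are different types, and Usha and Lior are different types" is indeed false.
Enzo is a knave; "it is false that Mira is a knight" is false, as required.
Mira is a knight; "Usha or Paz is a knave" is True, as required.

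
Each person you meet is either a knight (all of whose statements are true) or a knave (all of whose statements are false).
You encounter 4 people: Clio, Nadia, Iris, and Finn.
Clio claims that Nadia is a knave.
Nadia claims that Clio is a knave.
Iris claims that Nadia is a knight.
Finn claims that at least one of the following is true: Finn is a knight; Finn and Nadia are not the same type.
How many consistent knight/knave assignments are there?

3

Consistent assignments:
  Clio=knight, Nadia=knave, Iris=knave, Finn=knight
  Clio=knight, Nadia=knave, Iris=knave, Finn=knave
  Clio=knave, Nadia=knight, Iris=knight, Finn=knight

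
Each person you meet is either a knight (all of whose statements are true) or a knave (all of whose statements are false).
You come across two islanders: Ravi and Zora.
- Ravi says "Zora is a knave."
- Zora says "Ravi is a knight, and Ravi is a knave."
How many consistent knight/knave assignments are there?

1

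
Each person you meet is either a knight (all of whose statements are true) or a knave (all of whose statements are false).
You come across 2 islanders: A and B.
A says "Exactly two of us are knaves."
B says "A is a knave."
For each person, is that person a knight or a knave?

Knights: B. Knaves: A.

A is a knave, and the claim "exactly two of us are knaves" is indeed False.
B is a knight, so "A is a knave" must be True — and it is.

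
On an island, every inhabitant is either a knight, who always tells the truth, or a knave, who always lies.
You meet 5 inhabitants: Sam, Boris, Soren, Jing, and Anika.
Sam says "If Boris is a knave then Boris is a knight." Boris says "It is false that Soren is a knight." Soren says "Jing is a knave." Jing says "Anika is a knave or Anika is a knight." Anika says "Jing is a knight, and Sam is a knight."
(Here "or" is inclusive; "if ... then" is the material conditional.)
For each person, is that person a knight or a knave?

Sam is a knight, Boris is a knight, Soren is a knave, Jing is a knight, and Anika is a knight.

Sam is a knight; "if Boris is a knave then Boris is a knight" is true, as required.
Boris is a knight, and the claim "it is false that Soren is a knight" is indeed true.
As a knave, Soren's statement "Jing is a knave" should be false; it is.
Jing is a knight, and the claim "Anika is a knave or Anika is a knight" is indeed true.
As a knight, Anika's statement "Jing is a knight, and Sam is a knight" should be true; it is.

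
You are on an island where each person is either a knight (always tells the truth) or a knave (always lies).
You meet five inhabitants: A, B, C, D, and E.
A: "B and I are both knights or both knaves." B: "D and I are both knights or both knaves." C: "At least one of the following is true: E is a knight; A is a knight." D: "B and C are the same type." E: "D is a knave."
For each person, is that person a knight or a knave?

A is a knight, B is a knight, C is a knight, D is a knight, and E is a knave.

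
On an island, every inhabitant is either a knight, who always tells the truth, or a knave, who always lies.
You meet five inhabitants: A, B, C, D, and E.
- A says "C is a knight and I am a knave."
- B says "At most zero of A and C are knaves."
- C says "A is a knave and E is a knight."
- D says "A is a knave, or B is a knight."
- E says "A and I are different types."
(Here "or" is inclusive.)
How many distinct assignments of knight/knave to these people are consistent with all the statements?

1

Consistent assignments:
  A=knave, B=knave, C=knave, D=knight, E=knave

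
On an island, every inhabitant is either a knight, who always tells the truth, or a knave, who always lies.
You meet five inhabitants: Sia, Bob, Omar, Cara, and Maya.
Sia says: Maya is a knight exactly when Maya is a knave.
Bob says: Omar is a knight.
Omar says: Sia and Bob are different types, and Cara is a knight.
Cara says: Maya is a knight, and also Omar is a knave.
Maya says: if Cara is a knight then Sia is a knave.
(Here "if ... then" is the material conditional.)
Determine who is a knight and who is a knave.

Suppose Sia is a knight. Then Sia's statement "Maya is a knight exactly when Maya is a knave" would have to be true. Checking the 16 ways to assign the others, none is consistent with every speaker.
(For instance, with Bob=knave, Omar=knave, Cara=knight, Maya=knight, Sia's claim "Maya is a knight exactly when Maya is a knave" comes out false where it would need to be true.)
So Sia must be a knave, making "Maya is a knight exactly when Maya is a knave" false. Taking Sia=knave, Bob=knave, Omar=knave, Cara=knight, Maya=knight, each remaining statement checks out:
  Bob (knave): "Omar is a knight" — false. ✓
  Omar (knave): "Sia and Bob are different types, and Cara is a knight" — false. ✓
  Cara (knight): "Maya is a knight, and also Omar is a knave" — true. ✓
  Maya (knight): "if Cara is a knight then Sia is a knave" — true. ✓
This is the unique consistent assignment.

Sia is a knave, Bob is a knave, Omar is a knave, Cara is a knight, and Maya is a knight.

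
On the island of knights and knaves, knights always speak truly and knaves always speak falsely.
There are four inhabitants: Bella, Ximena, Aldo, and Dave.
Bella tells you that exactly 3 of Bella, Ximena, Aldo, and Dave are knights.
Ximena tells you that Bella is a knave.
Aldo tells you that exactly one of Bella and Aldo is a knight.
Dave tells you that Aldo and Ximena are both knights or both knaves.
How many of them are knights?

1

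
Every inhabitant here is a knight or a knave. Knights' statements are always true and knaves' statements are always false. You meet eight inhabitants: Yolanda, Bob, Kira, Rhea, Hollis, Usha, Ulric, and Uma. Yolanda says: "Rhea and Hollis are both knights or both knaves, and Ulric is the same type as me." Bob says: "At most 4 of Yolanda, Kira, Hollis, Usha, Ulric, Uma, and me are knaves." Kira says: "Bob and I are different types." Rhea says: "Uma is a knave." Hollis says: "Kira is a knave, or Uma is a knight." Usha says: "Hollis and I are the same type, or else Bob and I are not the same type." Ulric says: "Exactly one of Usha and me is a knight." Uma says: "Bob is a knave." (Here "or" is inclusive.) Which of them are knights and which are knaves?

Yolanda is a knave, so "Rhea and Hollis are both knights or both knaves, and Ulric is the same type as me" must be False — and it is.
Bob is a knave, and the claim "at most 4 of Yolanda, Kira, Hollis, Usha, Ulric, Uma, and me are knaves" is indeed False.
Kira is a knave, so "Bob and I are different types" must be False — and it is.
As a knave, Rhea's statement "Uma is a knave" should be False; it is.
Hollis (knight): "Kira is a knave, or Uma is a knight" — True. ✓
As a knave, Usha's statement "Hollis and I are the same type, or else Bob and I are not the same type" should be False; it is.
Ulric is a knave, and the claim "exactly one of Usha and me is a knight" is indeed False.
Uma (knight): "Bob is a knave" — True. ✓

Yolanda is a knave, Bob is a knave, Kira is a knave, Rhea is a knave, Hollis is a knight, Usha is a knave, Ulric is a knave, and Uma is a knight.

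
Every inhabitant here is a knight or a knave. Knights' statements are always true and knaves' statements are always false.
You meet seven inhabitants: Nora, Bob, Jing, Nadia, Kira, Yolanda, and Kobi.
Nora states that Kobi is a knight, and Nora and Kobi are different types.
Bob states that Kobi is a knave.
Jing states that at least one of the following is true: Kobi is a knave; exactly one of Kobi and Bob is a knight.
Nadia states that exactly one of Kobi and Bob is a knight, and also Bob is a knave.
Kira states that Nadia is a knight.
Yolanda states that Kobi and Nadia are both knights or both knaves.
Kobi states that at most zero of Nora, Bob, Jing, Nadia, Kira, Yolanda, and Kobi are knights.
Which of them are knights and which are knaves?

Nora is a knave, Bob is a knight, Jing is a knight, Nadia is a knave, Kira is a knave, Yolanda is a knight, and Kobi is a knave.

Since Nora is a knave, "Kobi is a knight, and Nora and Kobi are different types" needs to be false, which holds.
Bob is a knight, and the claim "Kobi is a knave" is indeed True.
Since Jing is a knight, "at least one of the following is true: Kobi is a knave; exactly one of Kobi and Bob is a knight" needs to be True, which holds.
As a knave, Nadia's statement "exactly one of Kobi and Bob is a knight, and also Bob is a knave" should be false; it is.
Since Kira is a knave, "Nadia is a knight" needs to be false, which holds.
Yolanda is a knight, so "Kobi and Nadia are both knights or both knaves" must be True — and it is.
Kobi is a knave, so "at most zero of Nora, Bob, Jing, Nadia, Kira, Yolanda, and Kobi are knights" must be false — and it is.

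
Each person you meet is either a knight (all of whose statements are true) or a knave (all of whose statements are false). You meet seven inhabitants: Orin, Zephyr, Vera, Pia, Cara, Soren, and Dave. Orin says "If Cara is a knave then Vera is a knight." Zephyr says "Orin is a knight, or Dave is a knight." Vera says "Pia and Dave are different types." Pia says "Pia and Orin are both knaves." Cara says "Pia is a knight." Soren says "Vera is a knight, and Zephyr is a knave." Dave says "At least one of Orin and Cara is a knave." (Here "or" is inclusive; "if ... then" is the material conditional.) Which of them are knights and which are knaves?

Orin is a knight, Zephyr is a knight, Vera is a knight, Pia is a knave, Cara is a knave, Soren is a knave, and Dave is a knight.

Since Orin is a knight, "if Cara is a knave then Vera is a knight" needs to be True, which holds.
Zephyr is a knight; "Orin is a knight, or Dave is a knight" is True, as required.
Since Vera is a knight, "Pia and Dave are different types" needs to be True, which holds.
Pia (knave): "Pia and Orin are both knaves" — false. ✓
As a knave, Cara's statement "Pia is a knight" should be false; it is.
Since Soren is a knave, "Vera is a knight, and Zephyr is a knave" needs to be false, which holds.
Dave is a knight; "at least one of Orin and Cara is a knave" is True, as required.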